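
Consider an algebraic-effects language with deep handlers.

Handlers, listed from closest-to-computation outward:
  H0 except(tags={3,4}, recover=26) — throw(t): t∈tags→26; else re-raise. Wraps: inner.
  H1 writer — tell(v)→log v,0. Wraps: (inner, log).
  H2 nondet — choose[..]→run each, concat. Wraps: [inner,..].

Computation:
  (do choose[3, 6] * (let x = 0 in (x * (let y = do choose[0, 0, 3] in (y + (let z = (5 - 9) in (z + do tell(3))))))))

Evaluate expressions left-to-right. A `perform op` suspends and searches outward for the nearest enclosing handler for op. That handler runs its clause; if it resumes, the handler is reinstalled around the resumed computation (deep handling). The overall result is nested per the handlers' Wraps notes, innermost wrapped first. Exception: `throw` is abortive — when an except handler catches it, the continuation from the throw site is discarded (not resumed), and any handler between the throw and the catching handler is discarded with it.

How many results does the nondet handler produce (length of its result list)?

Evaluation trace:
choose[3, 6] @ H2
  branch[0] choose=3:
    choose[0, 0, 3] @ H2
      branch[0] choose=0:
        tell(3) @ H1 ⇒ log+=3
        H0 returns 0
        H1 returns (0, (3))
        H2 returns [(0, (3))]
      branch[1] choose=0:
        tell(3) @ H1 ⇒ log+=3
        H0 returns 0
        H1 returns (0, (3))
        H2 returns [(0, (3))]
      branch[2] choose=3:
        tell(3) @ H1 ⇒ log+=3
        H0 returns 0
        H1 returns (0, (3))
        H2 returns [(0, (3))]
  branch[1] choose=6:
    choose[0, 0, 3] @ H2
      branch[0] choose=0:
        tell(3) @ H1 ⇒ log+=3
        H0 returns 0
        H1 returns (0, (3))
        H2 returns [(0, (3))]
      branch[1] choose=0:
        tell(3) @ H1 ⇒ log+=3
        H0 returns 0
        H1 returns (0, (3))
        H2 returns [(0, (3))]
      branch[2] choose=3:
        tell(3) @ H1 ⇒ log+=3
        H0 returns 0
        H1 returns (0, (3))
        H2 returns [(0, (3))]
= [(0, (3)), (0, (3)), (0, (3)), (0, (3)), (0, (3)), (0, (3))]

Answer: 6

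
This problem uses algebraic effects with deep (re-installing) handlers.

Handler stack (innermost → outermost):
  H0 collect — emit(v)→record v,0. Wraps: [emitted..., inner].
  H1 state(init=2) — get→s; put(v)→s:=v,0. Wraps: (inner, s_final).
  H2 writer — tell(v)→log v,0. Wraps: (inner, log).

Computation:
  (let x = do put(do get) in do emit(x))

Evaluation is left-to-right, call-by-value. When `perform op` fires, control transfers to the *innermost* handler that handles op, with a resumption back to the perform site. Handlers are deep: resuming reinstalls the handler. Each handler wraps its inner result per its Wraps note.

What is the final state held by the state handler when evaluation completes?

Step-by-step:
get @ H1 ⇒ 2
put(2) @ H1 ⇒ s:=2
emit(0) @ H0 ⇒ out+=0
H0 returns [0, 0]
H1 returns ([0, 0], 2)
H2 returns (([0, 0], 2), ())
= (([0, 0], 2), ())

Answer: 2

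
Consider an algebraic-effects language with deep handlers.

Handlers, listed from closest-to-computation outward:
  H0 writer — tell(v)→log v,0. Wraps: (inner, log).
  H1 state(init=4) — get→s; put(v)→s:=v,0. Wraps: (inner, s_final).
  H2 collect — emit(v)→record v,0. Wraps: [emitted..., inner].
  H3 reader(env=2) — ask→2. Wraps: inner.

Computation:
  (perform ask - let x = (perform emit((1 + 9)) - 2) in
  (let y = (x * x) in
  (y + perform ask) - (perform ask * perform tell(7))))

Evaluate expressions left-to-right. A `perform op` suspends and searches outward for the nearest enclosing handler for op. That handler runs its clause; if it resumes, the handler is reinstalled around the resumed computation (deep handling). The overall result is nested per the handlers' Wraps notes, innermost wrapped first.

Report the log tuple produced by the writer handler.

Step-by-step:
ask @ H3 ⇒ 2
emit(10) @ H2 ⇒ out+=10
ask @ H3 ⇒ 2
ask @ H3 ⇒ 2
tell(7) @ H0 ⇒ log+=7
H0 returns (-4, (7))
H1 returns ((-4, (7)), 4)
H2 returns [10, ((-4, (7)), 4)]
H3 returns [10, ((-4, (7)), 4)]
= [10, ((-4, (7)), 4)]

Answer: (7)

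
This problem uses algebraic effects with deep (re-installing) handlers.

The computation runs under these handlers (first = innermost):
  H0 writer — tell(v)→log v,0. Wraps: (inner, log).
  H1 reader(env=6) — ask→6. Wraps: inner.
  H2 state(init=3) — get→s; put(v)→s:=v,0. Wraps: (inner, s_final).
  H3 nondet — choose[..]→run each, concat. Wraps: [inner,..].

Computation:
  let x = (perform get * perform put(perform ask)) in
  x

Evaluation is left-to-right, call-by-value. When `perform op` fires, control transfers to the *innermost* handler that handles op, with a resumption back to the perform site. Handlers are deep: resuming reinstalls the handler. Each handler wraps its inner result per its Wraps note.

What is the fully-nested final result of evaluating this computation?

Step-by-step:
get @ H2 ⇒ 3
ask @ H1 ⇒ 6
put(6) @ H2 ⇒ s:=6
H0 returns (0, ())
H1 returns (0, ())
H2 returns ((0, ()), 6)
H3 returns [((0, ()), 6)]
= [((0, ()), 6)]

Answer: [((0, ()), 6)]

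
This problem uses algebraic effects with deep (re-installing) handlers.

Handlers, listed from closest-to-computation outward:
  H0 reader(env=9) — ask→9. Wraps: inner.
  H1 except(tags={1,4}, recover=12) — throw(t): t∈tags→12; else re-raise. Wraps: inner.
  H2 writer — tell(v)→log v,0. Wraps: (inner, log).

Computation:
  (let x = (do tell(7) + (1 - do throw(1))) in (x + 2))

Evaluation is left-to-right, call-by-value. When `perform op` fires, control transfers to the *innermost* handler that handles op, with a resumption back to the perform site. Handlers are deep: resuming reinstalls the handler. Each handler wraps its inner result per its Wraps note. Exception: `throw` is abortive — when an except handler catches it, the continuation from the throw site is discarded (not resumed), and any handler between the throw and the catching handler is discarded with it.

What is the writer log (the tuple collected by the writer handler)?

Step-by-step:
tell(7) @ H2 ⇒ log+=7
throw(1) @ H1 caught ⇒ 12
H2 returns (12, (7))
= (12, (7))

Answer: (7)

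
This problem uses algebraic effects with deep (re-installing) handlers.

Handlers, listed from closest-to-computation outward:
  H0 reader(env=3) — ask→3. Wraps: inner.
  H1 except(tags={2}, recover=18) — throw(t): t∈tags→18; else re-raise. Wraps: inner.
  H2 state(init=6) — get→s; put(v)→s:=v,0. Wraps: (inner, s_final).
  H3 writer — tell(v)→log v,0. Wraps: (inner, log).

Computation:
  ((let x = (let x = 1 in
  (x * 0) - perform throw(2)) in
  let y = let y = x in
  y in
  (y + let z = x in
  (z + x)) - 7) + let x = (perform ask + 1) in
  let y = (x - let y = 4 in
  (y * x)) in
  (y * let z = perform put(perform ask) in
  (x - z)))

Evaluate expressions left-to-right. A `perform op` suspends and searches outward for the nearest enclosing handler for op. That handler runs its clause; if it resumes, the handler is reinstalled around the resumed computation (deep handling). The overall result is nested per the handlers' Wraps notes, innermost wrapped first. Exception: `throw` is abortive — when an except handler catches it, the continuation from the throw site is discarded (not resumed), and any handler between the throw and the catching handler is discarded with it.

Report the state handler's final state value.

Step-by-step:
throw(2) @ H1 caught ⇒ 18
H2 returns (18, 6)
H3 returns ((18, 6), ())
= ((18, 6), ())

Answer: 6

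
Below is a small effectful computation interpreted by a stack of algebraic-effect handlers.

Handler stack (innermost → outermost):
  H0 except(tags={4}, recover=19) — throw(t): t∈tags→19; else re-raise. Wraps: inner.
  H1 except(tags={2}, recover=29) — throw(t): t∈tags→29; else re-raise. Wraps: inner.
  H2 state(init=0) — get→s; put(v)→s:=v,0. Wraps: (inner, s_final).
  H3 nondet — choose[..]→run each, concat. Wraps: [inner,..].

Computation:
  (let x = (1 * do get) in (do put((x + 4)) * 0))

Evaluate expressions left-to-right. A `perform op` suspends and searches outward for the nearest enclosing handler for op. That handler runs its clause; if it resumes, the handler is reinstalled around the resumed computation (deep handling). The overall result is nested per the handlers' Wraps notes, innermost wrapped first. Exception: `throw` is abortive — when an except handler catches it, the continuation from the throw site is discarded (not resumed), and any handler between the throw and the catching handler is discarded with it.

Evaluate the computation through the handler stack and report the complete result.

Answer: [(0, 4)]

Step-by-step:
get @ H2 ⇒ 0
put(4) @ H2 ⇒ s:=4
H0 returns 0
H1 returns 0
H2 returns (0, 4)
H3 returns [(0, 4)]
= [(0, 4)]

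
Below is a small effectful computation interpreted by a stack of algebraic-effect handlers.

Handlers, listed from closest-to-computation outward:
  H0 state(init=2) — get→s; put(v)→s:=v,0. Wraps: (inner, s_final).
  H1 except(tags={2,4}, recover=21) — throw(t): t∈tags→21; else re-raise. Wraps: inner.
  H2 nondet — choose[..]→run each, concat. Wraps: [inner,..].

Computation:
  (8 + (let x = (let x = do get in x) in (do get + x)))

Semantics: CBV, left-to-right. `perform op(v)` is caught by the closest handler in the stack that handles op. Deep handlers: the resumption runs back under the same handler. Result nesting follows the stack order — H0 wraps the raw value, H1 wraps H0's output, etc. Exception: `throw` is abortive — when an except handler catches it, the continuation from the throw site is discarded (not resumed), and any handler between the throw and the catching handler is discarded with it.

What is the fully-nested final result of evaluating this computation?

Answer: [(12, 2)]

Step-by-step:
get @ H0 ⇒ 2
get @ H0 ⇒ 2
H0 returns (12, 2)
H1 returns (12, 2)
H2 returns [(12, 2)]
= [(12, 2)]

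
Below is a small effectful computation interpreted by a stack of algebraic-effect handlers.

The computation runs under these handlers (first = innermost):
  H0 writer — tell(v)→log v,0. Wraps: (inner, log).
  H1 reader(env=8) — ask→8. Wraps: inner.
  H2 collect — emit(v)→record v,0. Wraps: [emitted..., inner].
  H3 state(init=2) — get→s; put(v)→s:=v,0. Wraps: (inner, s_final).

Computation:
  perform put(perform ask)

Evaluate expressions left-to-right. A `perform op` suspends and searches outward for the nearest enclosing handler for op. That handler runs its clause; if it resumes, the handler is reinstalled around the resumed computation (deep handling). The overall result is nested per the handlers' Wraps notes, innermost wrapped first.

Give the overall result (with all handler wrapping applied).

Step-by-step:
ask @ H1 ⇒ 8
put(8) @ H3 ⇒ s:=8
H0 returns (0, ())
H1 returns (0, ())
H2 returns [(0, ())]
H3 returns ([(0, ())], 8)
= ([(0, ())], 8)

Answer: ([(0, ())], 8)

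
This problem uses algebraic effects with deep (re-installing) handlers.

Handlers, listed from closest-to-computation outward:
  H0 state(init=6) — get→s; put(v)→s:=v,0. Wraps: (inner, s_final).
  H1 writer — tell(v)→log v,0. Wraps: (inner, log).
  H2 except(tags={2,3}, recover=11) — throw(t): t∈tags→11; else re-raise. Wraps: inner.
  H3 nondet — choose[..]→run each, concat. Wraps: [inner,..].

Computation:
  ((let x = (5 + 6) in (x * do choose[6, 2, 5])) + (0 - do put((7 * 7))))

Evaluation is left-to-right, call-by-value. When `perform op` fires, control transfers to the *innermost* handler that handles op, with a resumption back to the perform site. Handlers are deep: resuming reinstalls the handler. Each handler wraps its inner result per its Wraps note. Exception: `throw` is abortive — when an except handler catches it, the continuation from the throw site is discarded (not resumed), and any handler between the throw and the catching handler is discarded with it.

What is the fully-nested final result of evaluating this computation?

Answer: [((66, 49), ()), ((22, 49), ()), ((55, 49), ())]

Working:
choose[6, 2, 5] @ H3
  branch[0] choose=6:
    put(49) @ H0 ⇒ s:=49
    H0 returns (66, 49)
    H1 returns ((66, 49), ())
    H2 returns ((66, 49), ())
    H3 returns [((66, 49), ())]
  branch[1] choose=2:
    put(49) @ H0 ⇒ s:=49
    H0 returns (22, 49)
    H1 returns ((22, 49), ())
    H2 returns ((22, 49), ())
    H3 returns [((22, 49), ())]
  branch[2] choose=5:
    put(49) @ H0 ⇒ s:=49
    H0 returns (55, 49)
    H1 returns ((55, 49), ())
    H2 returns ((55, 49), ())
    H3 returns [((55, 49), ())]
= [((66, 49), ()), ((22, 49), ()), ((55, 49), ())]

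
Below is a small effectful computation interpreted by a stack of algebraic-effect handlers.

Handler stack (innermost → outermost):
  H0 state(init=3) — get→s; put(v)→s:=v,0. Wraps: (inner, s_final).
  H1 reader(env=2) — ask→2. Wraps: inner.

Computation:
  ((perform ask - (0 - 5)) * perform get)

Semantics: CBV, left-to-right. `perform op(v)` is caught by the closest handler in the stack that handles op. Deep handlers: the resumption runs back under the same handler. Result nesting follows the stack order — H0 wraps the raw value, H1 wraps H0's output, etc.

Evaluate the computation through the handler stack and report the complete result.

Answer: (21, 3)

Step-by-step:
ask @ H1 ⇒ 2
get @ H0 ⇒ 3
H0 returns (21, 3)
H1 returns (21, 3)
= (21, 3)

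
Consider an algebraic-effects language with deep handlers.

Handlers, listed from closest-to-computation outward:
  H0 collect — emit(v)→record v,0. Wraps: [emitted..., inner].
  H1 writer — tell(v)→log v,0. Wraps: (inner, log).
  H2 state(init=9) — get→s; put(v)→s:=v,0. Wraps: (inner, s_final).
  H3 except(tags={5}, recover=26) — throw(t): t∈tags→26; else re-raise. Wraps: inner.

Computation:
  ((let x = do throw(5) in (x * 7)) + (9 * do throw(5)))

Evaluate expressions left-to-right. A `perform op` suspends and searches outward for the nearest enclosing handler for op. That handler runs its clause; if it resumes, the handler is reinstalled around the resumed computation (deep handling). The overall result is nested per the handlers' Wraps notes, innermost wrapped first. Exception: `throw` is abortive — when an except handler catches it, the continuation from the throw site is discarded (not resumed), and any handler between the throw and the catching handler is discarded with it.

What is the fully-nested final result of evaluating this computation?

Step-by-step:
throw(5) @ H3 caught ⇒ 26
= 26

Answer: 26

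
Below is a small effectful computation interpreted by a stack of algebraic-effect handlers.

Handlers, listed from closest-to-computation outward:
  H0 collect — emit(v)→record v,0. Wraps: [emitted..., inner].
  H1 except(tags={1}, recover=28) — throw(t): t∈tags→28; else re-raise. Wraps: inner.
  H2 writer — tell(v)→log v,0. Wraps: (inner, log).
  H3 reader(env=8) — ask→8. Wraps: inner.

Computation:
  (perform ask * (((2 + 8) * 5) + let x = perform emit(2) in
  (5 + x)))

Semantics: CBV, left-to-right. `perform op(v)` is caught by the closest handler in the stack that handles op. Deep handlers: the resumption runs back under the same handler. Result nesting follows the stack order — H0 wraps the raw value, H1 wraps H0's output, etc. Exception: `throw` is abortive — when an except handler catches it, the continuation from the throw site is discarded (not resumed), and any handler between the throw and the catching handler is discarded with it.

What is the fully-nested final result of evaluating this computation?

Working:
ask @ H3 ⇒ 8
emit(2) @ H0 ⇒ out+=2
H0 returns [2, 440]
H1 returns [2, 440]
H2 returns ([2, 440], ())
H3 returns ([2, 440], ())
= ([2, 440], ())

Answer: ([2, 440], ())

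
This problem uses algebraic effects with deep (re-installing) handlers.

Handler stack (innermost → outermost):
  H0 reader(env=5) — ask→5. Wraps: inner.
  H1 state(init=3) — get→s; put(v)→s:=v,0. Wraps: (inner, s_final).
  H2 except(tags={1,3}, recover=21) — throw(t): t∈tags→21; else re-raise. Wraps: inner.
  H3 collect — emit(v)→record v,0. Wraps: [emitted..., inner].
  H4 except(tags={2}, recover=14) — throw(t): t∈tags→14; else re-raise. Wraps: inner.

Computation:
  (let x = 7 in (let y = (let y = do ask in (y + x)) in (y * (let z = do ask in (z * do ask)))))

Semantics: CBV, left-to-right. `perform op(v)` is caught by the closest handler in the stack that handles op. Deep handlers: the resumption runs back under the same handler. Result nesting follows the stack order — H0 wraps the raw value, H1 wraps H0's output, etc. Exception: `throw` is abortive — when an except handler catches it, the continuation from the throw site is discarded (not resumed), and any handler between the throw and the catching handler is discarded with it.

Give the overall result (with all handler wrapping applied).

Evaluation trace:
ask @ H0 ⇒ 5
ask @ H0 ⇒ 5
ask @ H0 ⇒ 5
H0 returns 300
H1 returns (300, 3)
H2 returns (300, 3)
H3 returns [(300, 3)]
H4 returns [(300, 3)]
= [(300, 3)]

Answer: [(300, 3)]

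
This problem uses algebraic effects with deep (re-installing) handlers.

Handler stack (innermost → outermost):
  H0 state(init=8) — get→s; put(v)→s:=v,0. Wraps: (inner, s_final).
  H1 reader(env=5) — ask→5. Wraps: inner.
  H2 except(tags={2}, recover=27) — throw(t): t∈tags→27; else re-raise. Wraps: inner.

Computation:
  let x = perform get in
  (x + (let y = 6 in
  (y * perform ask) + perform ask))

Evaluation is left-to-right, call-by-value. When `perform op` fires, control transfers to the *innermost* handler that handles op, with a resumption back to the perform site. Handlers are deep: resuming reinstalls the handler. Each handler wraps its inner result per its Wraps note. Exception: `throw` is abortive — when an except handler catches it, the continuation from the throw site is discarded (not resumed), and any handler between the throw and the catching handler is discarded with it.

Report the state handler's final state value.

Evaluation trace:
get @ H0 ⇒ 8
ask @ H1 ⇒ 5
ask @ H1 ⇒ 5
H0 returns (43, 8)
H1 returns (43, 8)
H2 returns (43, 8)
= (43, 8)

Answer: 8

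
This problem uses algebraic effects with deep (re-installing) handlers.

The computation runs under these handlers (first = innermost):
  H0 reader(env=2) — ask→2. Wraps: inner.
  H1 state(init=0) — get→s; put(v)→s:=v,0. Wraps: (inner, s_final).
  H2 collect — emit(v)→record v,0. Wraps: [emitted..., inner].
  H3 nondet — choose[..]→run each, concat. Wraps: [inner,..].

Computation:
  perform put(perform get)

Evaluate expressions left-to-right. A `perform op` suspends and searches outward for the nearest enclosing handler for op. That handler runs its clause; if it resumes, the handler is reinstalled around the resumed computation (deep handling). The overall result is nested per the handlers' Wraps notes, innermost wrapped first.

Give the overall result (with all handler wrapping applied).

Step-by-step:
get @ H1 ⇒ 0
put(0) @ H1 ⇒ s:=0
H0 returns 0
H1 returns (0, 0)
H2 returns [(0, 0)]
H3 returns [[(0, 0)]]
= [[(0, 0)]]

Answer: [[(0, 0)]]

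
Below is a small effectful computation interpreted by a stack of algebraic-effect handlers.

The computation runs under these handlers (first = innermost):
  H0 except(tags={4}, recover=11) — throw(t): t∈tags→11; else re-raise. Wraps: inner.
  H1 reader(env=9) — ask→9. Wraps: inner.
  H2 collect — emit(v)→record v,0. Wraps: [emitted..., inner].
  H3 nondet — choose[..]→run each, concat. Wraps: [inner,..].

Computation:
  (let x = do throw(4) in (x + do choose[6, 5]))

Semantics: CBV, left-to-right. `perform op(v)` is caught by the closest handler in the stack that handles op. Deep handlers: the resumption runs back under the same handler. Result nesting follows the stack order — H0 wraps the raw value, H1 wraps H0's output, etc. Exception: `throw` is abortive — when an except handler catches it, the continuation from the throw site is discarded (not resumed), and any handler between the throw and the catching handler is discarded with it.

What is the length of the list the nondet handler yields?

Answer: 1

Evaluation trace:
throw(4) @ H0 caught ⇒ 11
H1 returns 11
H2 returns [11]
H3 returns [[11]]
= [[11]]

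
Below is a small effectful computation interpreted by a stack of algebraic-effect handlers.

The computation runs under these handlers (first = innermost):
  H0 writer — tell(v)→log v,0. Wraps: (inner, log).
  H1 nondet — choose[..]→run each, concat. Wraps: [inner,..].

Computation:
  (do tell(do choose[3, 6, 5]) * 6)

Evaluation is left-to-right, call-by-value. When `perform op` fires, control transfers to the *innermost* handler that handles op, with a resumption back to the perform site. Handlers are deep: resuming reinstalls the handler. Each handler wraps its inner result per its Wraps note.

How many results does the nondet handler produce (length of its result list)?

Working:
choose[3, 6, 5] @ H1
  branch[0] choose=3:
    tell(3) @ H0 ⇒ log+=3
    H0 returns (0, (3))
    H1 returns [(0, (3))]
  branch[1] choose=6:
    tell(6) @ H0 ⇒ log+=6
    H0 returns (0, (6))
    H1 returns [(0, (6))]
  branch[2] choose=5:
    tell(5) @ H0 ⇒ log+=5
    H0 returns (0, (5))
    H1 returns [(0, (5))]
= [(0, (3)), (0, (6)), (0, (5))]

Answer: 3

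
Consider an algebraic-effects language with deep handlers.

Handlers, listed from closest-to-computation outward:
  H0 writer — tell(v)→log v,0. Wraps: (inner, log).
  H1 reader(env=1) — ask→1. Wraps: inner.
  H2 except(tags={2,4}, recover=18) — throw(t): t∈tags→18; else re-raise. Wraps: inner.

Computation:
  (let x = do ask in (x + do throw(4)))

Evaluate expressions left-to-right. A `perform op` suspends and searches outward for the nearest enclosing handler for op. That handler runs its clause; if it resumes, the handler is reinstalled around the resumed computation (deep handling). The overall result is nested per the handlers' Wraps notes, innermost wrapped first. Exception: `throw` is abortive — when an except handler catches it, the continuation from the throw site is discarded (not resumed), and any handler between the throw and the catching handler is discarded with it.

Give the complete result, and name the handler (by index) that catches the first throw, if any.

Evaluation trace:
ask @ H1 ⇒ 1
throw(4) @ H2 caught ⇒ 18
= 18

Answer: 18 ; first throw caught by: H2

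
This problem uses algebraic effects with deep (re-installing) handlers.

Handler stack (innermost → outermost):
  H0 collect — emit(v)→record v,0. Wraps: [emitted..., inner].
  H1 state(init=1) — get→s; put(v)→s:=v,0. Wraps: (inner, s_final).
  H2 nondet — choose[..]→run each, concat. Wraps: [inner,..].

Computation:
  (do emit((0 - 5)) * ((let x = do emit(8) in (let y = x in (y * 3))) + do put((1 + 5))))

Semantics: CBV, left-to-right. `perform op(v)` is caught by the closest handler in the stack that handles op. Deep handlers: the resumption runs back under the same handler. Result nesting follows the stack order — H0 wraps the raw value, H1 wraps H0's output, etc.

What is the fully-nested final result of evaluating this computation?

Answer: [([-5, 8, 0], 6)]

Working:
emit(-5) @ H0 ⇒ out+=-5
emit(8) @ H0 ⇒ out+=8
put(6) @ H1 ⇒ s:=6
H0 returns [-5, 8, 0]
H1 returns ([-5, 8, 0], 6)
H2 returns [([-5, 8, 0], 6)]
= [([-5, 8, 0], 6)]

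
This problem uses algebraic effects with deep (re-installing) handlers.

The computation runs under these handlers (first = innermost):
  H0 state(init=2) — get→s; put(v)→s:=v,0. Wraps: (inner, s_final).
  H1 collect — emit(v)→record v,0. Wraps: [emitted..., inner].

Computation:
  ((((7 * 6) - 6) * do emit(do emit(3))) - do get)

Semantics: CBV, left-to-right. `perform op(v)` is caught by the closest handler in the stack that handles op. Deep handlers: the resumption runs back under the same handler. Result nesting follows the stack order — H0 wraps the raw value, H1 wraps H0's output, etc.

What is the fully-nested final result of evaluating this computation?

Evaluation trace:
emit(3) @ H1 ⇒ out+=3
emit(0) @ H1 ⇒ out+=0
get @ H0 ⇒ 2
H0 returns (-2, 2)
H1 returns [3, 0, (-2, 2)]
= [3, 0, (-2, 2)]

Answer: [3, 0, (-2, 2)]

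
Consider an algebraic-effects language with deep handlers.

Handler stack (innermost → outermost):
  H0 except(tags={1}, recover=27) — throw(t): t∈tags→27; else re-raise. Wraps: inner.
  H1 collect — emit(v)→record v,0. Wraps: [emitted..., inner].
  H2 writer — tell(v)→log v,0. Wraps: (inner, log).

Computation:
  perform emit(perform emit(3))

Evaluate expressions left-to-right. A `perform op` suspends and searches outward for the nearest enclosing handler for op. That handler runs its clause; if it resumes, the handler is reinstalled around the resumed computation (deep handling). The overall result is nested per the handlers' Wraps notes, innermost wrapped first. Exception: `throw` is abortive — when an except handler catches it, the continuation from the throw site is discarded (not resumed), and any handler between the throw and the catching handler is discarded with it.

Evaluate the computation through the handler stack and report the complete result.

Answer: ([3, 0, 0], ())

Evaluation trace:
emit(3) @ H1 ⇒ out+=3
emit(0) @ H1 ⇒ out+=0
H0 returns 0
H1 returns [3, 0, 0]
H2 returns ([3, 0, 0], ())
= ([3, 0, 0], ())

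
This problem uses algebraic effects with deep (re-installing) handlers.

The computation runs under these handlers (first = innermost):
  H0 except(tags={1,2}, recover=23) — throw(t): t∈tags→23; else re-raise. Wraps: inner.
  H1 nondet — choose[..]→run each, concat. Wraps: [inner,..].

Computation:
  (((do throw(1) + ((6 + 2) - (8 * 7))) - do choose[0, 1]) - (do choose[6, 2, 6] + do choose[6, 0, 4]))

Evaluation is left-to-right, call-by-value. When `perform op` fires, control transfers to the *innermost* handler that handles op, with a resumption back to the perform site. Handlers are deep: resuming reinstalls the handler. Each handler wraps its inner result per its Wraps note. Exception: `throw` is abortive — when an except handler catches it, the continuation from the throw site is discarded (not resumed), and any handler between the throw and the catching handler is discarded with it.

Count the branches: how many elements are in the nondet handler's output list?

Step-by-step:
throw(1) @ H0 caught ⇒ 23
H1 returns [23]
= [23]

Answer: 1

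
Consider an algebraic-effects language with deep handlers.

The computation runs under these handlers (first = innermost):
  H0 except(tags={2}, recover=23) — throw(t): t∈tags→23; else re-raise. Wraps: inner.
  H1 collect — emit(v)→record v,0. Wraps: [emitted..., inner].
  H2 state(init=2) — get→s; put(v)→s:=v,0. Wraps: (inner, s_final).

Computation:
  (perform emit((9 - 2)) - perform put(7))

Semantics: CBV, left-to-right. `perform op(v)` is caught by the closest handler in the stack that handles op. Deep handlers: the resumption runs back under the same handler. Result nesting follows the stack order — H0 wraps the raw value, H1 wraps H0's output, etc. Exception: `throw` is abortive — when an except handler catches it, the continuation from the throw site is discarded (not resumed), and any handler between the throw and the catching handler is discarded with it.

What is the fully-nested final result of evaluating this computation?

Working:
emit(7) @ H1 ⇒ out+=7
put(7) @ H2 ⇒ s:=7
H0 returns 0
H1 returns [7, 0]
H2 returns ([7, 0], 7)
= ([7, 0], 7)

Answer: ([7, 0], 7)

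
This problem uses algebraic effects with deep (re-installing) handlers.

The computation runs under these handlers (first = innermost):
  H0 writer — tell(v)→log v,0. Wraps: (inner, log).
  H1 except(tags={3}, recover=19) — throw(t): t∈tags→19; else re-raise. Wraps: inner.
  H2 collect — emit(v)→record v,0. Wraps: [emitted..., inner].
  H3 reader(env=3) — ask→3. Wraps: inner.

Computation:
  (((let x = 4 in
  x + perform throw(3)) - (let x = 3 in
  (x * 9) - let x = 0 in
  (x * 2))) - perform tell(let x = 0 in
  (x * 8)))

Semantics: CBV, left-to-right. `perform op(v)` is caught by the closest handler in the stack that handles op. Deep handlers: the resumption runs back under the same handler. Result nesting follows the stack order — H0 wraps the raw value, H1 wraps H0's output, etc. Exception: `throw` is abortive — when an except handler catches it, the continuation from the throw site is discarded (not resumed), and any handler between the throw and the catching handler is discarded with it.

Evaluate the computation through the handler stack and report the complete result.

Answer: [19]

Evaluation trace:
throw(3) @ H1 caught ⇒ 19
H2 returns [19]
H3 returns [19]
= [19]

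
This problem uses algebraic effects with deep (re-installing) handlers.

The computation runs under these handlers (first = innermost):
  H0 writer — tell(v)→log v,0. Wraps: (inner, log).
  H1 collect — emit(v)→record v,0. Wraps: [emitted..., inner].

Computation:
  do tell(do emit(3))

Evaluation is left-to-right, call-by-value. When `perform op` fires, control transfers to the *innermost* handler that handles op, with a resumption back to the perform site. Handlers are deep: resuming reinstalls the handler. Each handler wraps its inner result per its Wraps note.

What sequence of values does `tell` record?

Answer: (0)

Evaluation trace:
emit(3) @ H1 ⇒ out+=3
tell(0) @ H0 ⇒ log+=0
H0 returns (0, (0))
H1 returns [3, (0, (0))]
= [3, (0, (0))]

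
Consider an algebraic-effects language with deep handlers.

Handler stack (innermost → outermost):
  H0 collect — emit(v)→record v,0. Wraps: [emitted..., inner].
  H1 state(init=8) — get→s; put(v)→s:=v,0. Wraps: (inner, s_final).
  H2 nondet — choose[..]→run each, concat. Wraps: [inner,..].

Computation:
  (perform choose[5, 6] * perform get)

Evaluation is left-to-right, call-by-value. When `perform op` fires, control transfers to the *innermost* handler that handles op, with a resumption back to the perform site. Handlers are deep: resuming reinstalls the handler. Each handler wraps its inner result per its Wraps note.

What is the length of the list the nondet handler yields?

Working:
choose[5, 6] @ H2
  branch[0] choose=5:
    get @ H1 ⇒ 8
    H0 returns [40]
    H1 returns ([40], 8)
    H2 returns [([40], 8)]
  branch[1] choose=6:
    get @ H1 ⇒ 8
    H0 returns [48]
    H1 returns ([48], 8)
    H2 returns [([48], 8)]
= [([40], 8), ([48], 8)]

Answer: 2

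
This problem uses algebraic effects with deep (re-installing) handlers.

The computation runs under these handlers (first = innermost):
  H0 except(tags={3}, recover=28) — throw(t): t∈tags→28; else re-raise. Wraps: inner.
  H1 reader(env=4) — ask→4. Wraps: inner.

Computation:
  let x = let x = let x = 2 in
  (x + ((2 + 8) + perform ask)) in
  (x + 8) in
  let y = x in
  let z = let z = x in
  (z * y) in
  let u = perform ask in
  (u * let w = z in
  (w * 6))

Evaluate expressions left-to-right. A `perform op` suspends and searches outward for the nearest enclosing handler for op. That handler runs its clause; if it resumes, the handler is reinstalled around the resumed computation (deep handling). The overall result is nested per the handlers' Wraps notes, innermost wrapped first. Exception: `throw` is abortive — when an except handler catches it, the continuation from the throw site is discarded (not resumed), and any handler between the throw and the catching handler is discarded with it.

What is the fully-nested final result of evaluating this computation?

Answer: 13824

Step-by-step:
ask @ H1 ⇒ 4
ask @ H1 ⇒ 4
H0 returns 13824
H1 returns 13824
= 13824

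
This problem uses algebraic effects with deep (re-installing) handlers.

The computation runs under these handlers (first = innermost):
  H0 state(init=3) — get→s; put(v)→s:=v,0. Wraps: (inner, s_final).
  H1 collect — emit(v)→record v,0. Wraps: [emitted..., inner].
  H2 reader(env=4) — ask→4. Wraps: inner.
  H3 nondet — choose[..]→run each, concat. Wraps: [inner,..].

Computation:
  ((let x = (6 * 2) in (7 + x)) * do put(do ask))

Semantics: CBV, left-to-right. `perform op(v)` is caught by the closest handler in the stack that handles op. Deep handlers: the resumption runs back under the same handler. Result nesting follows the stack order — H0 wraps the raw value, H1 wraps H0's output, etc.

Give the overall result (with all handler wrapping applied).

Answer: [[(0, 4)]]

Evaluation trace:
ask @ H2 ⇒ 4
put(4) @ H0 ⇒ s:=4
H0 returns (0, 4)
H1 returns [(0, 4)]
H2 returns [(0, 4)]
H3 returns [[(0, 4)]]
= [[(0, 4)]]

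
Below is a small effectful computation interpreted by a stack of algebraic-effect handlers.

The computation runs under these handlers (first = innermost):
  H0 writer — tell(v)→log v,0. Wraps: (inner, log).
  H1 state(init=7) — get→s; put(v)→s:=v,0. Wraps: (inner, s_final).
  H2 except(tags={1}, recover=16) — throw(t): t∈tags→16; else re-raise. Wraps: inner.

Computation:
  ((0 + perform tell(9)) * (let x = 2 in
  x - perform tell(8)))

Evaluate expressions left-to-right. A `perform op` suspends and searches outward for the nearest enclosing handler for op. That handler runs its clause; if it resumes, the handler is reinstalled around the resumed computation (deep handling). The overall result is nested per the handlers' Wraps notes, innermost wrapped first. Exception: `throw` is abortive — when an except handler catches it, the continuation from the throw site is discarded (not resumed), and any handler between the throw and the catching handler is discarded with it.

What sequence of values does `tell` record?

Answer: (9, 8)

Evaluation trace:
tell(9) @ H0 ⇒ log+=9
tell(8) @ H0 ⇒ log+=8
H0 returns (0, (9, 8))
H1 returns ((0, (9, 8)), 7)
H2 returns ((0, (9, 8)), 7)
= ((0, (9, 8)), 7)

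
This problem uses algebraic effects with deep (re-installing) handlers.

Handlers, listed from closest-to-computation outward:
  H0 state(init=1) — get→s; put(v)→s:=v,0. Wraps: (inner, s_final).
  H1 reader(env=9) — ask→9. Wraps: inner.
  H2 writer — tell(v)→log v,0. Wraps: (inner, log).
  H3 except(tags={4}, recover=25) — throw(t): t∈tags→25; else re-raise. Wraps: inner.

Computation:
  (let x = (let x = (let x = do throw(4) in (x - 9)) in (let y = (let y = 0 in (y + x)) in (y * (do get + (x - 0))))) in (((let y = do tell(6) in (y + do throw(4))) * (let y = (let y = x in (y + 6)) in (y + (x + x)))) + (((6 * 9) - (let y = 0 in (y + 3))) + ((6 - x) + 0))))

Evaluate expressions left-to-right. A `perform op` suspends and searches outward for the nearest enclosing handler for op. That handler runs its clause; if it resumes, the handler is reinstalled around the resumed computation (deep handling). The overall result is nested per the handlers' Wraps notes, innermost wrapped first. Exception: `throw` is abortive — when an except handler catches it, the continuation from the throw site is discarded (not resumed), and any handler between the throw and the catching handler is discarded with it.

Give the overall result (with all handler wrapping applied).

Answer: 25

Evaluation trace:
throw(4) @ H3 caught ⇒ 25
= 25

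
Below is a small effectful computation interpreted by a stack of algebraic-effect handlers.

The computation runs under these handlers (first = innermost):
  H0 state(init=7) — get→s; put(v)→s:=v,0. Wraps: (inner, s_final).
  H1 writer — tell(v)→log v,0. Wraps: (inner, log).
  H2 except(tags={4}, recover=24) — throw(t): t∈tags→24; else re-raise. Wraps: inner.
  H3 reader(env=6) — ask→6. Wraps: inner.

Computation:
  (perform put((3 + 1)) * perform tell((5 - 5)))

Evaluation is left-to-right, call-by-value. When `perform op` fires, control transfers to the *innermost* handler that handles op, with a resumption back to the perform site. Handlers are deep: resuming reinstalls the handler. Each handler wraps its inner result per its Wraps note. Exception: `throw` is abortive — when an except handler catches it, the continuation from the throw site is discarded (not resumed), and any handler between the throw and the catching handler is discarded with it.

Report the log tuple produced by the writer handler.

Answer: (0)

Step-by-step:
put(4) @ H0 ⇒ s:=4
tell(0) @ H1 ⇒ log+=0
H0 returns (0, 4)
H1 returns ((0, 4), (0))
H2 returns ((0, 4), (0))
H3 returns ((0, 4), (0))
= ((0, 4), (0))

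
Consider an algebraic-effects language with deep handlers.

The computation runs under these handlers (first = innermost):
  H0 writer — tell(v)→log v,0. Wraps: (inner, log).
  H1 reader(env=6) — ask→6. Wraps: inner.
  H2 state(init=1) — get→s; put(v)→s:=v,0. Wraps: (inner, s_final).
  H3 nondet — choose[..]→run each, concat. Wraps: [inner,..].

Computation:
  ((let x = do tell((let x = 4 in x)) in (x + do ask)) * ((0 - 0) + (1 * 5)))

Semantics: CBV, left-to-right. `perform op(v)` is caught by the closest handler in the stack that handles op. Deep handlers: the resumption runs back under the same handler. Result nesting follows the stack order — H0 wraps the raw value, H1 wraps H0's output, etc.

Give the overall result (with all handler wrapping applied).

Answer: [((30, (4)), 1)]

Evaluation trace:
tell(4) @ H0 ⇒ log+=4
ask @ H1 ⇒ 6
H0 returns (30, (4))
H1 returns (30, (4))
H2 returns ((30, (4)), 1)
H3 returns [((30, (4)), 1)]
= [((30, (4)), 1)]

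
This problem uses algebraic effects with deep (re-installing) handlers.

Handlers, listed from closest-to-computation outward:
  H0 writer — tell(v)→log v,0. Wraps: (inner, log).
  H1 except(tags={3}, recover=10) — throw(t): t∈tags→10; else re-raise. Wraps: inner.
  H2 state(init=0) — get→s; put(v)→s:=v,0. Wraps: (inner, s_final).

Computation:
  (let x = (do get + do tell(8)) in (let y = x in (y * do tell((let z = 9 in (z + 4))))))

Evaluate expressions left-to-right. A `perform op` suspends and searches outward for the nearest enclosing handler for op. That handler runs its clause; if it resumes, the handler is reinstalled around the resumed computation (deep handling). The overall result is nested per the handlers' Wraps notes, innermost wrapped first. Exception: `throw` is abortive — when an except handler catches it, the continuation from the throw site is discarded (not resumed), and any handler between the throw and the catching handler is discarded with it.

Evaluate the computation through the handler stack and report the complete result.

Answer: ((0, (8, 13)), 0)

Evaluation trace:
get @ H2 ⇒ 0
tell(8) @ H0 ⇒ log+=8
tell(13) @ H0 ⇒ log+=13
H0 returns (0, (8, 13))
H1 returns (0, (8, 13))
H2 returns ((0, (8, 13)), 0)
= ((0, (8, 13)), 0)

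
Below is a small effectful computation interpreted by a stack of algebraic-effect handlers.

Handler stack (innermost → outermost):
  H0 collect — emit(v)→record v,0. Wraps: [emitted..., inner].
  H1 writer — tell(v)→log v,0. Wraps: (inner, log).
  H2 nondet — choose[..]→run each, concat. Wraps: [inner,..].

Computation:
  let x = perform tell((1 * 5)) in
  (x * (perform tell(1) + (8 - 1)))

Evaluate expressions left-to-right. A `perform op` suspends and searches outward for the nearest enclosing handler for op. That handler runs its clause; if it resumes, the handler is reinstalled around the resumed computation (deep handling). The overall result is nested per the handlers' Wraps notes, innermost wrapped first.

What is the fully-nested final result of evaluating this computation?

Evaluation trace:
tell(5) @ H1 ⇒ log+=5
tell(1) @ H1 ⇒ log+=1
H0 returns [0]
H1 returns ([0], (5, 1))
H2 returns [([0], (5, 1))]
= [([0], (5, 1))]

Answer: [([0], (5, 1))]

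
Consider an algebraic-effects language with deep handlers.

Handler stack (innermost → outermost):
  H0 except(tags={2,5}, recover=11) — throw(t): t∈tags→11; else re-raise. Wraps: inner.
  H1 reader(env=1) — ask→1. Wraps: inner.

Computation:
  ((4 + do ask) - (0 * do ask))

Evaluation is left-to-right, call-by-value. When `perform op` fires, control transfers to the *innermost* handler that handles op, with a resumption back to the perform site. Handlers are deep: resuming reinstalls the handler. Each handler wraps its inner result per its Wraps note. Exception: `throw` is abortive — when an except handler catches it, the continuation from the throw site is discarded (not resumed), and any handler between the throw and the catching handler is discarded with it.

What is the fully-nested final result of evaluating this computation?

Answer: 5

Evaluation trace:
ask @ H1 ⇒ 1
ask @ H1 ⇒ 1
H0 returns 5
H1 returns 5
= 5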